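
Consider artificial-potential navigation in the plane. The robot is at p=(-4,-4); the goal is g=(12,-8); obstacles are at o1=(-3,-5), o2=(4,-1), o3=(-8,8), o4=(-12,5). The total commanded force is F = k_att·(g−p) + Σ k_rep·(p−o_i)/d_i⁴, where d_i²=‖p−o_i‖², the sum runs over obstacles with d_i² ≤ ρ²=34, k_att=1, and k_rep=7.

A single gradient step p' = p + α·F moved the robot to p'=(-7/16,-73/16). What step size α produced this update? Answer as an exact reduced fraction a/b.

F_att = 1·(g−p) = 1·(16,-4) = (16.0000,-4.0000)
o1: d²=2 ≤ ρ²=34; F_rep = 7·(-1,1)/2² = (-1.7500,1.7500)
o2: d²=73 > ρ²=34 → inactive
o3: d²=160 > ρ²=34 → inactive
o4: d²=145 > ρ²=34 → inactive
F = F_att + ΣF_rep = (14.2500,-2.2500)
Δp = p'−p = (3.5625,-0.5625); α = Δx/Fx = (57/16) / (57/4) = 1/4
check: Δy/Fy = (-9/16) / (-9/4) = 1/4 ✓

α = 1/4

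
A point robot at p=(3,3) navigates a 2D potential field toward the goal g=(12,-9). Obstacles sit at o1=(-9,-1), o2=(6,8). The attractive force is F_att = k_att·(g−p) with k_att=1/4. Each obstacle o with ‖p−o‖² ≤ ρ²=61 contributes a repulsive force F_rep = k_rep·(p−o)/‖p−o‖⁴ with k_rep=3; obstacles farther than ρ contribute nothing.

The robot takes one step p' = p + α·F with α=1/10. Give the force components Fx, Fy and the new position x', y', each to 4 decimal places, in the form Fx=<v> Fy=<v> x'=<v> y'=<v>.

Fx=2.2422 Fy=-3.0130 x'=3.2242 y'=2.6987

F_att = 1/4·(g−p) = 1/4·(9,-12) = (2.2500,-3.0000)
o1: d²=160 > ρ²=61 → inactive
o2: d²=34 ≤ ρ²=61; F_rep = 3·(-3,-5)/34² = (-0.0078,-0.0130)
F = F_att + ΣF_rep = (2.2422,-3.0130)
p' = p + 1/10·F = (3.2242,2.6987)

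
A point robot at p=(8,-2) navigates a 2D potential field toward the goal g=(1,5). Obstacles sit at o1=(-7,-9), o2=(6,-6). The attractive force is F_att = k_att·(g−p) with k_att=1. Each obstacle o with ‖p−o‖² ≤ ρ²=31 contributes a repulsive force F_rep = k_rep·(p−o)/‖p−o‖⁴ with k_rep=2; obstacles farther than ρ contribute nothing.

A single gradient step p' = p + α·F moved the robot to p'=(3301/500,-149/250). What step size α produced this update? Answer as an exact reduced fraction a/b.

α = 1/5

F_att = 1·(g−p) = 1·(-7,7) = (-7.0000,7.0000)
o1: d²=274 > ρ²=31 → inactive
o2: d²=20 ≤ ρ²=31; F_rep = 2·(2,4)/20² = (0.0100,0.0200)
F = F_att + ΣF_rep = (-6.9900,7.0200)
Δp = p'−p = (-1.3980,1.4040); α = Δx/Fx = (-699/500) / (-699/100) = 1/5
check: Δy/Fy = (351/250) / (351/50) = 1/5 ✓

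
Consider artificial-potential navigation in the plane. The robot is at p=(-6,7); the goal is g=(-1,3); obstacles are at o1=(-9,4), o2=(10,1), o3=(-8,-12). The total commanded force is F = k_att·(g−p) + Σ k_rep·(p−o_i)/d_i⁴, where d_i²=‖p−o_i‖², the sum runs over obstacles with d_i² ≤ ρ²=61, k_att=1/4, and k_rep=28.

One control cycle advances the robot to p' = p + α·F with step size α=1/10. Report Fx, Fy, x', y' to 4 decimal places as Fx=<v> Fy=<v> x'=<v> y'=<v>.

F_att = 1/4·(g−p) = 1/4·(5,-4) = (1.2500,-1.0000)
o1: d²=18 ≤ ρ²=61; F_rep = 28·(3,3)/18² = (0.2593,0.2593)
o2: d²=292 > ρ²=61 → inactive
o3: d²=365 > ρ²=61 → inactive
F = F_att + ΣF_rep = (1.5093,-0.7407)
p' = p + 1/10·F = (-5.8491,6.9259)

Fx=1.5093 Fy=-0.7407 x'=-5.8491 y'=6.9259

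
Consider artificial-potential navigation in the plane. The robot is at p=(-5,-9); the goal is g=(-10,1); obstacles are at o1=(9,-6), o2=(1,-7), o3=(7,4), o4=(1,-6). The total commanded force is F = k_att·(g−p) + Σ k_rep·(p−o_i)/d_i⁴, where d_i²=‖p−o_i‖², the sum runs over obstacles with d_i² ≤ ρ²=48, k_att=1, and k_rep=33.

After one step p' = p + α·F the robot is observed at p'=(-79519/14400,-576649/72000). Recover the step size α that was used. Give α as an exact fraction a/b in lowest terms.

α = 1/10

F_att = 1·(g−p) = 1·(-5,10) = (-5.0000,10.0000)
o1: d²=205 > ρ²=48 → inactive
o2: d²=40 ≤ ρ²=48; F_rep = 33·(-6,-2)/40² = (-0.1237,-0.0413)
o3: d²=313 > ρ²=48 → inactive
o4: d²=45 ≤ ρ²=48; F_rep = 33·(-6,-3)/45² = (-0.0978,-0.0489)
F = F_att + ΣF_rep = (-5.2215,9.9099)
Δp = p'−p = (-0.5222,0.9910); α = Δx/Fx = (-7519/14400) / (-7519/1440) = 1/10
check: Δy/Fy = (71351/72000) / (71351/7200) = 1/10 ✓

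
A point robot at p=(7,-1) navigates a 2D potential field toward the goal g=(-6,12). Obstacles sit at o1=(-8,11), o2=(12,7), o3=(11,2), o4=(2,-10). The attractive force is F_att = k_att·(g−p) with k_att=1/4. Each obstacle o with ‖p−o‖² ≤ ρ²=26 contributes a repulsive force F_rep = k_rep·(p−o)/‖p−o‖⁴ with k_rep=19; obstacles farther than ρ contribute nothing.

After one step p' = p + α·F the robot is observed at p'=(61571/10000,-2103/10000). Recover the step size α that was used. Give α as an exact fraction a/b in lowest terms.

F_att = 1/4·(g−p) = 1/4·(-13,13) = (-3.2500,3.2500)
o1: d²=369 > ρ²=26 → inactive
o2: d²=89 > ρ²=26 → inactive
o3: d²=25 ≤ ρ²=26; F_rep = 19·(-4,-3)/25² = (-0.1216,-0.0912)
o4: d²=106 > ρ²=26 → inactive
F = F_att + ΣF_rep = (-3.3716,3.1588)
Δp = p'−p = (-0.8429,0.7897); α = Δx/Fx = (-8429/10000) / (-8429/2500) = 1/4
check: Δy/Fy = (7897/10000) / (7897/2500) = 1/4 ✓

α = 1/4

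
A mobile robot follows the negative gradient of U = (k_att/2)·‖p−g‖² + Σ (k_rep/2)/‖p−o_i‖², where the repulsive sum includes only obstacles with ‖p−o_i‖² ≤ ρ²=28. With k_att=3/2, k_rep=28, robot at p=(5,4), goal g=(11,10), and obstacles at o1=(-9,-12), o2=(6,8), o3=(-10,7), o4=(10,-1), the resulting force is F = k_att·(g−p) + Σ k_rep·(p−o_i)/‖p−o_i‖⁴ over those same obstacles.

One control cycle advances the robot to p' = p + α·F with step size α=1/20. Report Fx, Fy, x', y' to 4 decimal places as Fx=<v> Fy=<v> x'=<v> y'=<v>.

F_att = 3/2·(g−p) = 3/2·(6,6) = (9.0000,9.0000)
o1: d²=452 > ρ²=28 → inactive
o2: d²=17 ≤ ρ²=28; F_rep = 28·(-1,-4)/17² = (-0.0969,-0.3875)
o3: d²=234 > ρ²=28 → inactive
o4: d²=50 > ρ²=28 → inactive
F = F_att + ΣF_rep = (8.9031,8.6125)
p' = p + 1/20·F = (5.4452,4.4306)

Fx=8.9031 Fy=8.6125 x'=5.4452 y'=4.4306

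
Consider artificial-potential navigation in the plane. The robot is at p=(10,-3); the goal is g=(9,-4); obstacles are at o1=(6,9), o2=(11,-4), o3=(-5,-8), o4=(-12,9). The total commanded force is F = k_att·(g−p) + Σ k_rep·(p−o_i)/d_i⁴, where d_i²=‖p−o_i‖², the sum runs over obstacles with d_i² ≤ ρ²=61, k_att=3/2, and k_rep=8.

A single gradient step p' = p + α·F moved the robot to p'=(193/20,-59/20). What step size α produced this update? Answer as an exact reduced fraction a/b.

F_att = 3/2·(g−p) = 3/2·(-1,-1) = (-1.5000,-1.5000)
o1: d²=160 > ρ²=61 → inactive
o2: d²=2 ≤ ρ²=61; F_rep = 8·(-1,1)/2² = (-2.0000,2.0000)
o3: d²=250 > ρ²=61 → inactive
o4: d²=628 > ρ²=61 → inactive
F = F_att + ΣF_rep = (-3.5000,0.5000)
Δp = p'−p = (-0.3500,0.0500); α = Δx/Fx = (-7/20) / (-7/2) = 1/10
check: Δy/Fy = (1/20) / (1/2) = 1/10 ✓

α = 1/10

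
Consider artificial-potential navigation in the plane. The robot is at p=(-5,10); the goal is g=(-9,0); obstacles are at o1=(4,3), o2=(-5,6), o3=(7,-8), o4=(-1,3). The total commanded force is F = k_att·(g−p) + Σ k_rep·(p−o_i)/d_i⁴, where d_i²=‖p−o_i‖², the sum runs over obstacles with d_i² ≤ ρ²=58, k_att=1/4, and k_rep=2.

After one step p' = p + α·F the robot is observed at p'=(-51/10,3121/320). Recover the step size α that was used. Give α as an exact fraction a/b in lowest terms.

α = 1/10

F_att = 1/4·(g−p) = 1/4·(-4,-10) = (-1.0000,-2.5000)
o1: d²=130 > ρ²=58 → inactive
o2: d²=16 ≤ ρ²=58; F_rep = 2·(0,4)/16² = (0.0000,0.0312)
o3: d²=468 > ρ²=58 → inactive
o4: d²=65 > ρ²=58 → inactive
F = F_att + ΣF_rep = (-1.0000,-2.4688)
Δp = p'−p = (-0.1000,-0.2469); α = Δx/Fx = (-1/10) / (-1) = 1/10
check: Δy/Fy = (-79/320) / (-79/32) = 1/10 ✓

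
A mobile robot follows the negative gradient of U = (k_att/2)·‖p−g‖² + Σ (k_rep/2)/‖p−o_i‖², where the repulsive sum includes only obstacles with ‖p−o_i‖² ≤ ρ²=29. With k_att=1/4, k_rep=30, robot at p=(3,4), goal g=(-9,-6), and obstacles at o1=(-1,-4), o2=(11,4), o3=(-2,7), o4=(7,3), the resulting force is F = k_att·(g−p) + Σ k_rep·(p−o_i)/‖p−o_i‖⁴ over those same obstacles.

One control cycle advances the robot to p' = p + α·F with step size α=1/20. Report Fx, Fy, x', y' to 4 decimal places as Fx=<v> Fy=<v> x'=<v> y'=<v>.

Fx=-3.4152 Fy=-2.3962 x'=2.8292 y'=3.8802

F_att = 1/4·(g−p) = 1/4·(-12,-10) = (-3.0000,-2.5000)
o1: d²=80 > ρ²=29 → inactive
o2: d²=64 > ρ²=29 → inactive
o3: d²=34 > ρ²=29 → inactive
o4: d²=17 ≤ ρ²=29; F_rep = 30·(-4,1)/17² = (-0.4152,0.1038)
F = F_att + ΣF_rep = (-3.4152,-2.3962)
p' = p + 1/20·F = (2.8292,3.8802)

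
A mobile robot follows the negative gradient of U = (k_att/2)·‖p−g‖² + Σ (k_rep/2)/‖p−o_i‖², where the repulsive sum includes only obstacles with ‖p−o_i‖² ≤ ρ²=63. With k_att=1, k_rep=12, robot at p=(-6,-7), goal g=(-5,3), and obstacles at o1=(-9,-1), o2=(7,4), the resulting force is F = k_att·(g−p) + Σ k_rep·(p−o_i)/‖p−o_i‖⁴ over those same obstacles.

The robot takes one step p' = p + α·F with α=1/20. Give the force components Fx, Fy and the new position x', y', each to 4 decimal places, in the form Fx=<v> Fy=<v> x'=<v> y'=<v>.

F_att = 1·(g−p) = 1·(1,10) = (1.0000,10.0000)
o1: d²=45 ≤ ρ²=63; F_rep = 12·(3,-6)/45² = (0.0178,-0.0356)
o2: d²=290 > ρ²=63 → inactive
F = F_att + ΣF_rep = (1.0178,9.9644)
p' = p + 1/20·F = (-5.9491,-6.5018)

Fx=1.0178 Fy=9.9644 x'=-5.9491 y'=-6.5018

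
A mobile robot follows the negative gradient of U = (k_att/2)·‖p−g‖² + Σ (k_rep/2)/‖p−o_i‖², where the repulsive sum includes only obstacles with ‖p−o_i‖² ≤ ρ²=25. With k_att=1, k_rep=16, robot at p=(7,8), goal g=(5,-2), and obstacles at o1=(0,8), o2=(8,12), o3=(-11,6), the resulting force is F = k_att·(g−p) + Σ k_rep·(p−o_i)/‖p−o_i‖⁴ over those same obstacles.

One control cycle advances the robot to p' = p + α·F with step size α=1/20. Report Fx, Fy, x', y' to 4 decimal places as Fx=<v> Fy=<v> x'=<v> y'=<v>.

F_att = 1·(g−p) = 1·(-2,-10) = (-2.0000,-10.0000)
o1: d²=49 > ρ²=25 → inactive
o2: d²=17 ≤ ρ²=25; F_rep = 16·(-1,-4)/17² = (-0.0554,-0.2215)
o3: d²=328 > ρ²=25 → inactive
F = F_att + ΣF_rep = (-2.0554,-10.2215)
p' = p + 1/20·F = (6.8972,7.4889)

Fx=-2.0554 Fy=-10.2215 x'=6.8972 y'=7.4889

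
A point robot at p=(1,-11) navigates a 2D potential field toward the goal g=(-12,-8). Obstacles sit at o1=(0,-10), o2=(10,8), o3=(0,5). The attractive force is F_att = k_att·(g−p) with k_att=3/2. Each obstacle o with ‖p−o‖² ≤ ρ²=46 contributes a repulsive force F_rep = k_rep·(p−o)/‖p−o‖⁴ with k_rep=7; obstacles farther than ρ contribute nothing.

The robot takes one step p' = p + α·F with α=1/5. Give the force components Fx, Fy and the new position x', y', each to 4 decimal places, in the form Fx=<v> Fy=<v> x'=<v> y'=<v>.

Fx=-17.7500 Fy=2.7500 x'=-2.5500 y'=-10.4500

F_att = 3/2·(g−p) = 3/2·(-13,3) = (-19.5000,4.5000)
o1: d²=2 ≤ ρ²=46; F_rep = 7·(1,-1)/2² = (1.7500,-1.7500)
o2: d²=442 > ρ²=46 → inactive
o3: d²=257 > ρ²=46 → inactive
F = F_att + ΣF_rep = (-17.7500,2.7500)
p' = p + 1/5·F = (-2.5500,-10.4500)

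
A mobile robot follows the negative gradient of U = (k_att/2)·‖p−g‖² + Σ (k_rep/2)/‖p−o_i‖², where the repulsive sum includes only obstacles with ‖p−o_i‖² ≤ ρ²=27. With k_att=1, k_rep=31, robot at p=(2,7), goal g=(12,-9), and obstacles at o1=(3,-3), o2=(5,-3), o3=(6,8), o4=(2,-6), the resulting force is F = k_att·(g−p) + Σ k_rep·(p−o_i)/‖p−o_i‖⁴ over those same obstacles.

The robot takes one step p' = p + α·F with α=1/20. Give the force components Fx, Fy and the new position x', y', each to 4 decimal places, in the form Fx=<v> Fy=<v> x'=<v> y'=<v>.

Fx=9.5709 Fy=-16.1073 x'=2.4785 y'=6.1946

F_att = 1·(g−p) = 1·(10,-16) = (10.0000,-16.0000)
o1: d²=101 > ρ²=27 → inactive
o2: d²=109 > ρ²=27 → inactive
o3: d²=17 ≤ ρ²=27; F_rep = 31·(-4,-1)/17² = (-0.4291,-0.1073)
o4: d²=169 > ρ²=27 → inactive
F = F_att + ΣF_rep = (9.5709,-16.1073)
p' = p + 1/20·F = (2.4785,6.1946)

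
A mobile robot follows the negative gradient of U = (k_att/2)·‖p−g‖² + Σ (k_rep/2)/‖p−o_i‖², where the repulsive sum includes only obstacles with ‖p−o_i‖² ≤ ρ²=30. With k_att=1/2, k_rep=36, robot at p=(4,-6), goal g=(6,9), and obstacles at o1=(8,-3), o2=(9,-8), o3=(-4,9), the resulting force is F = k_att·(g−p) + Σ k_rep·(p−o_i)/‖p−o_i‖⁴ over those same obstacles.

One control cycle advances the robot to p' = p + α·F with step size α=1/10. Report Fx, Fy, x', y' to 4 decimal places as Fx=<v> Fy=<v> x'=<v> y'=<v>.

F_att = 1/2·(g−p) = 1/2·(2,15) = (1.0000,7.5000)
o1: d²=25 ≤ ρ²=30; F_rep = 36·(-4,-3)/25² = (-0.2304,-0.1728)
o2: d²=29 ≤ ρ²=30; F_rep = 36·(-5,2)/29² = (-0.2140,0.0856)
o3: d²=289 > ρ²=30 → inactive
F = F_att + ΣF_rep = (0.5556,7.4128)
p' = p + 1/10·F = (4.0556,-5.2587)

Fx=0.5556 Fy=7.4128 x'=4.0556 y'=-5.2587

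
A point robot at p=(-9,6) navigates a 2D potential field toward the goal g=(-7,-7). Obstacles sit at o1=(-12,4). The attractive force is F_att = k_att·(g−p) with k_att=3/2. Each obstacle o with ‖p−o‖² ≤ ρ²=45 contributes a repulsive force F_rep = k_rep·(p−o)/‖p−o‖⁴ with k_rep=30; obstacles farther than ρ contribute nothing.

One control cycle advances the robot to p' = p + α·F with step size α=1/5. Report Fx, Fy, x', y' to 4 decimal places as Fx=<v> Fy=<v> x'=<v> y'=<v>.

Fx=3.5325 Fy=-19.1450 x'=-8.2935 y'=2.1710

F_att = 3/2·(g−p) = 3/2·(2,-13) = (3.0000,-19.5000)
o1: d²=13 ≤ ρ²=45; F_rep = 30·(3,2)/13² = (0.5325,0.3550)
F = F_att + ΣF_rep = (3.5325,-19.1450)
p' = p + 1/5·F = (-8.2935,2.1710)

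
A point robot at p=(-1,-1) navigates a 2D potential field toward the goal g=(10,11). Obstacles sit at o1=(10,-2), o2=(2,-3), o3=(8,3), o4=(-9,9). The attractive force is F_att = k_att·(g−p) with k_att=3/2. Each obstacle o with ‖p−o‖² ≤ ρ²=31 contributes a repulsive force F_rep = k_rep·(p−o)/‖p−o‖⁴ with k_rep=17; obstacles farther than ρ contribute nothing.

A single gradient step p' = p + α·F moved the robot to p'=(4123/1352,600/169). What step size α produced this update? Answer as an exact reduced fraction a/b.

F_att = 3/2·(g−p) = 3/2·(11,12) = (16.5000,18.0000)
o1: d²=122 > ρ²=31 → inactive
o2: d²=13 ≤ ρ²=31; F_rep = 17·(-3,2)/13² = (-0.3018,0.2012)
o3: d²=97 > ρ²=31 → inactive
o4: d²=164 > ρ²=31 → inactive
F = F_att + ΣF_rep = (16.1982,18.2012)
Δp = p'−p = (4.0496,4.5503); α = Δx/Fx = (5475/1352) / (5475/338) = 1/4
check: Δy/Fy = (769/169) / (3076/169) = 1/4 ✓

α = 1/4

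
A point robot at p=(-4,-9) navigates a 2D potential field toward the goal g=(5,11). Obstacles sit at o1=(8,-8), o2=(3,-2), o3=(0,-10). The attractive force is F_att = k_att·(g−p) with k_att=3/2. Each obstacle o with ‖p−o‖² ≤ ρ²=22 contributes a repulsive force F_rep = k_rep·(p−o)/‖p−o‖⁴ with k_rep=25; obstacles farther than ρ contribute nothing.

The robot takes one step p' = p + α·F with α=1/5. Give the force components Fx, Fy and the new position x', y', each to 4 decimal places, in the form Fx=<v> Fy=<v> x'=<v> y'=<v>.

Fx=13.1540 Fy=30.0865 x'=-1.3692 y'=-2.9827

F_att = 3/2·(g−p) = 3/2·(9,20) = (13.5000,30.0000)
o1: d²=145 > ρ²=22 → inactive
o2: d²=98 > ρ²=22 → inactive
o3: d²=17 ≤ ρ²=22; F_rep = 25·(-4,1)/17² = (-0.3460,0.0865)
F = F_att + ΣF_rep = (13.1540,30.0865)
p' = p + 1/5·F = (-1.3692,-2.9827)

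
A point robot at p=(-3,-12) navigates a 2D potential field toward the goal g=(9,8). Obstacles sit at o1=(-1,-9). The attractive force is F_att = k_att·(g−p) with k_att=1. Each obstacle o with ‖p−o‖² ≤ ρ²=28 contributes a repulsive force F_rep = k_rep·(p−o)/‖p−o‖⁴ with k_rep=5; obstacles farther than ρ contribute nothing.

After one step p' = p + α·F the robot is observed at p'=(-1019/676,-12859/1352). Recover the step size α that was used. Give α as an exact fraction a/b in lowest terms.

F_att = 1·(g−p) = 1·(12,20) = (12.0000,20.0000)
o1: d²=13 ≤ ρ²=28; F_rep = 5·(-2,-3)/13² = (-0.0592,-0.0888)
F = F_att + ΣF_rep = (11.9408,19.9112)
Δp = p'−p = (1.4926,2.4889); α = Δx/Fx = (1009/676) / (2018/169) = 1/8
check: Δy/Fy = (3365/1352) / (3365/169) = 1/8 ✓

α = 1/8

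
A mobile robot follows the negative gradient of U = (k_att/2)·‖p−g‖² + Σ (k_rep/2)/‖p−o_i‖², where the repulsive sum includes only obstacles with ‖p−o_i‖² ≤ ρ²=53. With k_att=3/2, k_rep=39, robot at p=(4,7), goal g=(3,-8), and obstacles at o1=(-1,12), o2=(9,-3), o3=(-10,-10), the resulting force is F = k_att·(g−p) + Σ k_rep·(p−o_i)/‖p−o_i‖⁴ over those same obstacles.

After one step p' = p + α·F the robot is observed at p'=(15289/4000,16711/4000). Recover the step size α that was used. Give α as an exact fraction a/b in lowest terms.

α = 1/8

F_att = 3/2·(g−p) = 3/2·(-1,-15) = (-1.5000,-22.5000)
o1: d²=50 ≤ ρ²=53; F_rep = 39·(5,-5)/50² = (0.0780,-0.0780)
o2: d²=125 > ρ²=53 → inactive
o3: d²=485 > ρ²=53 → inactive
F = F_att + ΣF_rep = (-1.4220,-22.5780)
Δp = p'−p = (-0.1777,-2.8222); α = Δx/Fx = (-711/4000) / (-711/500) = 1/8
check: Δy/Fy = (-11289/4000) / (-11289/500) = 1/8 ✓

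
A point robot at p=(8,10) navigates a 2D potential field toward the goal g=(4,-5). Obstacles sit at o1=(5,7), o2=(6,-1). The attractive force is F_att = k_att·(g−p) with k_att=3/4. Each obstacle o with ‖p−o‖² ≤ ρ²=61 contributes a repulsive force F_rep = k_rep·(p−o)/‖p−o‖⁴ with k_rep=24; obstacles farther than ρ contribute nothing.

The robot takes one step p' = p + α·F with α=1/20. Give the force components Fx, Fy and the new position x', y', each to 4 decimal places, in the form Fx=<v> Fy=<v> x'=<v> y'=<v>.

F_att = 3/4·(g−p) = 3/4·(-4,-15) = (-3.0000,-11.2500)
o1: d²=18 ≤ ρ²=61; F_rep = 24·(3,3)/18² = (0.2222,0.2222)
o2: d²=125 > ρ²=61 → inactive
F = F_att + ΣF_rep = (-2.7778,-11.0278)
p' = p + 1/20·F = (7.8611,9.4486)

Fx=-2.7778 Fy=-11.0278 x'=7.8611 y'=9.4486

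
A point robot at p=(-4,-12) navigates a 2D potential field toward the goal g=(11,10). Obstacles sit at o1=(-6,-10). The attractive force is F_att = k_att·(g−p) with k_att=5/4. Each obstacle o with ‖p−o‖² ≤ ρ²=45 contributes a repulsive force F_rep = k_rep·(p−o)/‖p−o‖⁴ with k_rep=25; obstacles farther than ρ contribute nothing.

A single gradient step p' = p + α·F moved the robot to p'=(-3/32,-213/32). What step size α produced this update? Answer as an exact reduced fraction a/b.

α = 1/5

F_att = 5/4·(g−p) = 5/4·(15,22) = (18.7500,27.5000)
o1: d²=8 ≤ ρ²=45; F_rep = 25·(2,-2)/8² = (0.7812,-0.7812)
F = F_att + ΣF_rep = (19.5312,26.7188)
Δp = p'−p = (3.9062,5.3438); α = Δx/Fx = (125/32) / (625/32) = 1/5
check: Δy/Fy = (171/32) / (855/32) = 1/5 ✓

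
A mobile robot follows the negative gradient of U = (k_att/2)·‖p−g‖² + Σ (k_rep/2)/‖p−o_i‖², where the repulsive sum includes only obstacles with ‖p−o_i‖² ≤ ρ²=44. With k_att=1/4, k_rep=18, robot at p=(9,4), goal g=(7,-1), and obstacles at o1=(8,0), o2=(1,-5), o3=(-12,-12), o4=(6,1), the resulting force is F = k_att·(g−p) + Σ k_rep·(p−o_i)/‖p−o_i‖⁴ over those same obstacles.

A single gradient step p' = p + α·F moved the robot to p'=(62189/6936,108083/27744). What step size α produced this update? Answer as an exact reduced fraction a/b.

F_att = 1/4·(g−p) = 1/4·(-2,-5) = (-0.5000,-1.2500)
o1: d²=17 ≤ ρ²=44; F_rep = 18·(1,4)/17² = (0.0623,0.2491)
o2: d²=145 > ρ²=44 → inactive
o3: d²=697 > ρ²=44 → inactive
o4: d²=18 ≤ ρ²=44; F_rep = 18·(3,3)/18² = (0.1667,0.1667)
F = F_att + ΣF_rep = (-0.2710,-0.8342)
Δp = p'−p = (-0.0339,-0.1043); α = Δx/Fx = (-235/6936) / (-235/867) = 1/8
check: Δy/Fy = (-2893/27744) / (-2893/3468) = 1/8 ✓

α = 1/8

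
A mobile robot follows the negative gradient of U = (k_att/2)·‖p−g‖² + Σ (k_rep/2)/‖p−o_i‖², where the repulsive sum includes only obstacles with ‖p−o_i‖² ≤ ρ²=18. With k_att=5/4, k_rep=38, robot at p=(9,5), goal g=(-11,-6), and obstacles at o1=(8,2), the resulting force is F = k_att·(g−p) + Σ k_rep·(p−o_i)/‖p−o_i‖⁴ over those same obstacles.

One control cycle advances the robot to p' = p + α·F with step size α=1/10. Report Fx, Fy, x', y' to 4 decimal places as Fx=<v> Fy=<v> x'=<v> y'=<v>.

F_att = 5/4·(g−p) = 5/4·(-20,-11) = (-25.0000,-13.7500)
o1: d²=10 ≤ ρ²=18; F_rep = 38·(1,3)/10² = (0.3800,1.1400)
F = F_att + ΣF_rep = (-24.6200,-12.6100)
p' = p + 1/10·F = (6.5380,3.7390)

Fx=-24.6200 Fy=-12.6100 x'=6.5380 y'=3.7390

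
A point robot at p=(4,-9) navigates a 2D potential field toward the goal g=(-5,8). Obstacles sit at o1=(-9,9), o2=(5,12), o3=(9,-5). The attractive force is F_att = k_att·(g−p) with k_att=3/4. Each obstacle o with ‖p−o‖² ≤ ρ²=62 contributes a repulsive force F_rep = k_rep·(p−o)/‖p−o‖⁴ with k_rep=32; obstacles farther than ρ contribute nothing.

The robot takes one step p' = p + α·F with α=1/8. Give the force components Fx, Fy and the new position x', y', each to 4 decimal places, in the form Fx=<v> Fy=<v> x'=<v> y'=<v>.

Fx=-6.8452 Fy=12.6739 x'=3.1444 y'=-7.4158

F_att = 3/4·(g−p) = 3/4·(-9,17) = (-6.7500,12.7500)
o1: d²=493 > ρ²=62 → inactive
o2: d²=442 > ρ²=62 → inactive
o3: d²=41 ≤ ρ²=62; F_rep = 32·(-5,-4)/41² = (-0.0952,-0.0761)
F = F_att + ΣF_rep = (-6.8452,12.6739)
p' = p + 1/8·F = (3.1444,-7.4158)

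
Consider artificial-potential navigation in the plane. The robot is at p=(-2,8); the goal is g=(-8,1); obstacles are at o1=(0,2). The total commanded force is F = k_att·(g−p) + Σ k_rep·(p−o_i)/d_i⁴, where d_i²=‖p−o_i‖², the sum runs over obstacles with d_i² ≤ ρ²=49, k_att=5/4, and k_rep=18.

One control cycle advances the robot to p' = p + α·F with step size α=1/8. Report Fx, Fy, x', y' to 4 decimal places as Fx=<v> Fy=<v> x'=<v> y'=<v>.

F_att = 5/4·(g−p) = 5/4·(-6,-7) = (-7.5000,-8.7500)
o1: d²=40 ≤ ρ²=49; F_rep = 18·(-2,6)/40² = (-0.0225,0.0675)
F = F_att + ΣF_rep = (-7.5225,-8.6825)
p' = p + 1/8·F = (-2.9403,6.9147)

Fx=-7.5225 Fy=-8.6825 x'=-2.9403 y'=6.9147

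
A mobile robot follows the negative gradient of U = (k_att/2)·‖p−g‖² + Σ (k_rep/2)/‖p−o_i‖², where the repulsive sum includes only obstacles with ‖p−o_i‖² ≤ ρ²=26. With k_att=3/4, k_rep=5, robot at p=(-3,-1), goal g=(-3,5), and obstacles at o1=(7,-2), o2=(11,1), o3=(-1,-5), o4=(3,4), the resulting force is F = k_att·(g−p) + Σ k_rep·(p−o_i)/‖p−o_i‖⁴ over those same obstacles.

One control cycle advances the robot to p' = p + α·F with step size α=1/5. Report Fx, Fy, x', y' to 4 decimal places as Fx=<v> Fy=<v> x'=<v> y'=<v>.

F_att = 3/4·(g−p) = 3/4·(0,6) = (0.0000,4.5000)
o1: d²=101 > ρ²=26 → inactive
o2: d²=200 > ρ²=26 → inactive
o3: d²=20 ≤ ρ²=26; F_rep = 5·(-2,4)/20² = (-0.0250,0.0500)
o4: d²=61 > ρ²=26 → inactive
F = F_att + ΣF_rep = (-0.0250,4.5500)
p' = p + 1/5·F = (-3.0050,-0.0900)

Fx=-0.0250 Fy=4.5500 x'=-3.0050 y'=-0.0900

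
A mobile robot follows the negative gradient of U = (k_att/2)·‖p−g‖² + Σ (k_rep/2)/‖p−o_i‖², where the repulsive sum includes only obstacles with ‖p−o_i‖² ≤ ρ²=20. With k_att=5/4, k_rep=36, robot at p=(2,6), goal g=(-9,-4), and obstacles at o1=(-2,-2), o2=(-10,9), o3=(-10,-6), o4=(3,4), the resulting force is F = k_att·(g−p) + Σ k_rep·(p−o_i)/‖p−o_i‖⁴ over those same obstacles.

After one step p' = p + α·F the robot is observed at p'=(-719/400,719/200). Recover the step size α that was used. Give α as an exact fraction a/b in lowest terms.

α = 1/4

F_att = 5/4·(g−p) = 5/4·(-11,-10) = (-13.7500,-12.5000)
o1: d²=80 > ρ²=20 → inactive
o2: d²=153 > ρ²=20 → inactive
o3: d²=288 > ρ²=20 → inactive
o4: d²=5 ≤ ρ²=20; F_rep = 36·(-1,2)/5² = (-1.4400,2.8800)
F = F_att + ΣF_rep = (-15.1900,-9.6200)
Δp = p'−p = (-3.7975,-2.4050); α = Δx/Fx = (-1519/400) / (-1519/100) = 1/4
check: Δy/Fy = (-481/200) / (-481/50) = 1/4 ✓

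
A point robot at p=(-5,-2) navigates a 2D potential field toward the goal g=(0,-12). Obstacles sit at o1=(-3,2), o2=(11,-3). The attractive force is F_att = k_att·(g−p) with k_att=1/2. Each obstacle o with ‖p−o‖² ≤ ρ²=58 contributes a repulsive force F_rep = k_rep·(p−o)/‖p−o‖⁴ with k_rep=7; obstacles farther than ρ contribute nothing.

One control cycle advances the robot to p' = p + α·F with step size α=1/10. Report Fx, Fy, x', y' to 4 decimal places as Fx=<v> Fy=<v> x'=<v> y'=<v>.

Fx=2.4650 Fy=-5.0700 x'=-4.7535 y'=-2.5070

F_att = 1/2·(g−p) = 1/2·(5,-10) = (2.5000,-5.0000)
o1: d²=20 ≤ ρ²=58; F_rep = 7·(-2,-4)/20² = (-0.0350,-0.0700)
o2: d²=257 > ρ²=58 → inactive
F = F_att + ΣF_rep = (2.4650,-5.0700)
p' = p + 1/10·F = (-4.7535,-2.5070)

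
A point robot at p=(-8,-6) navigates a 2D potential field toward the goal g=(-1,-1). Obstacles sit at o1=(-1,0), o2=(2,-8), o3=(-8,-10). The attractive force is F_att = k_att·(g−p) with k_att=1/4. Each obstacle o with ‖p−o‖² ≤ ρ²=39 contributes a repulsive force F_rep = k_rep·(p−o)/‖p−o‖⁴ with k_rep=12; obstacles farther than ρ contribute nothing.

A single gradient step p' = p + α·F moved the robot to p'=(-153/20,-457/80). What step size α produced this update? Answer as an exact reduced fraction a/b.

F_att = 1/4·(g−p) = 1/4·(7,5) = (1.7500,1.2500)
o1: d²=85 > ρ²=39 → inactive
o2: d²=104 > ρ²=39 → inactive
o3: d²=16 ≤ ρ²=39; F_rep = 12·(0,4)/16² = (0.0000,0.1875)
F = F_att + ΣF_rep = (1.7500,1.4375)
Δp = p'−p = (0.3500,0.2875); α = Δx/Fx = (7/20) / (7/4) = 1/5
check: Δy/Fy = (23/80) / (23/16) = 1/5 ✓

α = 1/5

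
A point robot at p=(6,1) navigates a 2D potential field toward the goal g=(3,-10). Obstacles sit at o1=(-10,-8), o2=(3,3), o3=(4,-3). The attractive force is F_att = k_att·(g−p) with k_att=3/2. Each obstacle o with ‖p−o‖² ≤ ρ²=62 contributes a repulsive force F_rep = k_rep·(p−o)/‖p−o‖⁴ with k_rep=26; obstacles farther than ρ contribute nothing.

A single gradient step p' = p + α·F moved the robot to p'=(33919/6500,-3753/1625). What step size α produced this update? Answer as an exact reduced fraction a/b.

F_att = 3/2·(g−p) = 3/2·(-3,-11) = (-4.5000,-16.5000)
o1: d²=337 > ρ²=62 → inactive
o2: d²=13 ≤ ρ²=62; F_rep = 26·(3,-2)/13² = (0.4615,-0.3077)
o3: d²=20 ≤ ρ²=62; F_rep = 26·(2,4)/20² = (0.1300,0.2600)
F = F_att + ΣF_rep = (-3.9085,-16.5477)
Δp = p'−p = (-0.7817,-3.3095); α = Δx/Fx = (-5081/6500) / (-5081/1300) = 1/5
check: Δy/Fy = (-5378/1625) / (-5378/325) = 1/5 ✓

α = 1/5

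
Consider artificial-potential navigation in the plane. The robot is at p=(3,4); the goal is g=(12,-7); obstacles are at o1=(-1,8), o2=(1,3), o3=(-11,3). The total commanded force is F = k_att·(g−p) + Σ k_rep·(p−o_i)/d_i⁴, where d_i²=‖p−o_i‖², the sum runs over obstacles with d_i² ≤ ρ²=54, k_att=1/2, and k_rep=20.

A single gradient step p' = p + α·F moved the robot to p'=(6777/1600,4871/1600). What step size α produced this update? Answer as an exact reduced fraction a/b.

F_att = 1/2·(g−p) = 1/2·(9,-11) = (4.5000,-5.5000)
o1: d²=32 ≤ ρ²=54; F_rep = 20·(4,-4)/32² = (0.0781,-0.0781)
o2: d²=5 ≤ ρ²=54; F_rep = 20·(2,1)/5² = (1.6000,0.8000)
o3: d²=197 > ρ²=54 → inactive
F = F_att + ΣF_rep = (6.1781,-4.7781)
Δp = p'−p = (1.2356,-0.9556); α = Δx/Fx = (1977/1600) / (1977/320) = 1/5
check: Δy/Fy = (-1529/1600) / (-1529/320) = 1/5 ✓

α = 1/5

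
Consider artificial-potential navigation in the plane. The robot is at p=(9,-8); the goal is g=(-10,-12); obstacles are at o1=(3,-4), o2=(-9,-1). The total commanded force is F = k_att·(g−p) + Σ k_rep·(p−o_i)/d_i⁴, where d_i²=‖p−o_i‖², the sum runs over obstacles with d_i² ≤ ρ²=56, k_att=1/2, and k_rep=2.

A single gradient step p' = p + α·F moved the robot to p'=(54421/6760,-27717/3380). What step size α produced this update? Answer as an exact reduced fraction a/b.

F_att = 1/2·(g−p) = 1/2·(-19,-4) = (-9.5000,-2.0000)
o1: d²=52 ≤ ρ²=56; F_rep = 2·(6,-4)/52² = (0.0044,-0.0030)
o2: d²=373 > ρ²=56 → inactive
F = F_att + ΣF_rep = (-9.4956,-2.0030)
Δp = p'−p = (-0.9496,-0.2003); α = Δx/Fx = (-6419/6760) / (-6419/676) = 1/10
check: Δy/Fy = (-677/3380) / (-677/338) = 1/10 ✓

α = 1/10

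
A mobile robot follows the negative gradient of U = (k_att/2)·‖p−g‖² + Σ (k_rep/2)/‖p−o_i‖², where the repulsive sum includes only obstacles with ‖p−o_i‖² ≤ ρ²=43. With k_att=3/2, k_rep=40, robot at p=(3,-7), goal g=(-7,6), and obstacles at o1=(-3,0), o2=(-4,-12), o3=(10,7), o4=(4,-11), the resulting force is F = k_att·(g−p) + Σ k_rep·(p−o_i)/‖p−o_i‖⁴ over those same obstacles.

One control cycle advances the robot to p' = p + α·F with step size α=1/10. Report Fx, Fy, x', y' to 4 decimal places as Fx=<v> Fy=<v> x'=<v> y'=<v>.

Fx=-15.1384 Fy=20.0536 x'=1.4862 y'=-4.9946

F_att = 3/2·(g−p) = 3/2·(-10,13) = (-15.0000,19.5000)
o1: d²=85 > ρ²=43 → inactive
o2: d²=74 > ρ²=43 → inactive
o3: d²=245 > ρ²=43 → inactive
o4: d²=17 ≤ ρ²=43; F_rep = 40·(-1,4)/17² = (-0.1384,0.5536)
F = F_att + ΣF_rep = (-15.1384,20.0536)
p' = p + 1/10·F = (1.4862,-4.9946)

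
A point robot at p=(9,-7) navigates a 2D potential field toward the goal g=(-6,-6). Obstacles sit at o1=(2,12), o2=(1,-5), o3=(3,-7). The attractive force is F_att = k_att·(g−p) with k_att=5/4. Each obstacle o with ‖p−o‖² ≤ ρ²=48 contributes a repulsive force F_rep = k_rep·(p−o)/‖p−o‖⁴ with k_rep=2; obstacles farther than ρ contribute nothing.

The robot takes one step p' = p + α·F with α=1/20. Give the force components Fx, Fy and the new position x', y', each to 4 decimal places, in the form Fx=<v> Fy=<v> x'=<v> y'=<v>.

Fx=-18.7407 Fy=1.2500 x'=8.0630 y'=-6.9375

F_att = 5/4·(g−p) = 5/4·(-15,1) = (-18.7500,1.2500)
o1: d²=410 > ρ²=48 → inactive
o2: d²=68 > ρ²=48 → inactive
o3: d²=36 ≤ ρ²=48; F_rep = 2·(6,0)/36² = (0.0093,0.0000)
F = F_att + ΣF_rep = (-18.7407,1.2500)
p' = p + 1/20·F = (8.0630,-6.9375)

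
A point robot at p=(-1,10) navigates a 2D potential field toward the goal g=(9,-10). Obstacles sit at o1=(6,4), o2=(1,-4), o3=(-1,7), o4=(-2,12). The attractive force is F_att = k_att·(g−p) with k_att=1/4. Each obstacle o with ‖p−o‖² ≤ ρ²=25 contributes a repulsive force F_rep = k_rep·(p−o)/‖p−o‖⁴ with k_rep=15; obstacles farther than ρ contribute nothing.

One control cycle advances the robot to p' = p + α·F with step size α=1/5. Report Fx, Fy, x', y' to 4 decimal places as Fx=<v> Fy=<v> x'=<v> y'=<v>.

Fx=3.1000 Fy=-5.6444 x'=-0.3800 y'=8.8711

F_att = 1/4·(g−p) = 1/4·(10,-20) = (2.5000,-5.0000)
o1: d²=85 > ρ²=25 → inactive
o2: d²=200 > ρ²=25 → inactive
o3: d²=9 ≤ ρ²=25; F_rep = 15·(0,3)/9² = (0.0000,0.5556)
o4: d²=5 ≤ ρ²=25; F_rep = 15·(1,-2)/5² = (0.6000,-1.2000)
F = F_att + ΣF_rep = (3.1000,-5.6444)
p' = p + 1/5·F = (-0.3800,8.8711)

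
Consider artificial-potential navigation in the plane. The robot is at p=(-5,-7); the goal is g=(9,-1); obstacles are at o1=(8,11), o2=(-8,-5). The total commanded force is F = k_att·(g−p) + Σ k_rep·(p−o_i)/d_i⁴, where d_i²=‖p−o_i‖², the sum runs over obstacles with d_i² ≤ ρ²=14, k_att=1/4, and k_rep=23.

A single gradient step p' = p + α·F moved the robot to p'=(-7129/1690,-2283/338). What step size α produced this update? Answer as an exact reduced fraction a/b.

α = 1/5

F_att = 1/4·(g−p) = 1/4·(14,6) = (3.5000,1.5000)
o1: d²=493 > ρ²=14 → inactive
o2: d²=13 ≤ ρ²=14; F_rep = 23·(3,-2)/13² = (0.4083,-0.2722)
F = F_att + ΣF_rep = (3.9083,1.2278)
Δp = p'−p = (0.7817,0.2456); α = Δx/Fx = (1321/1690) / (1321/338) = 1/5
check: Δy/Fy = (83/338) / (415/338) = 1/5 ✓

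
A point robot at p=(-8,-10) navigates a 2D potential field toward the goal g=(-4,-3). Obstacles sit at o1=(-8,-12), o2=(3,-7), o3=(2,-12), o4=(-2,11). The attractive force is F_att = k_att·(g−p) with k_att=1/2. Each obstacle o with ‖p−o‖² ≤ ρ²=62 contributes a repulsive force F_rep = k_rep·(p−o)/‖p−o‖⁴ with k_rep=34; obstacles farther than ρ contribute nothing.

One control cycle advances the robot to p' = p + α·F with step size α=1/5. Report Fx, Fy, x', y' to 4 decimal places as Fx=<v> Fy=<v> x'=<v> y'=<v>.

Fx=2.0000 Fy=7.7500 x'=-7.6000 y'=-8.4500

F_att = 1/2·(g−p) = 1/2·(4,7) = (2.0000,3.5000)
o1: d²=4 ≤ ρ²=62; F_rep = 34·(0,2)/4² = (0.0000,4.2500)
o2: d²=130 > ρ²=62 → inactive
o3: d²=104 > ρ²=62 → inactive
o4: d²=477 > ρ²=62 → inactive
F = F_att + ΣF_rep = (2.0000,7.7500)
p' = p + 1/5·F = (-7.6000,-8.4500)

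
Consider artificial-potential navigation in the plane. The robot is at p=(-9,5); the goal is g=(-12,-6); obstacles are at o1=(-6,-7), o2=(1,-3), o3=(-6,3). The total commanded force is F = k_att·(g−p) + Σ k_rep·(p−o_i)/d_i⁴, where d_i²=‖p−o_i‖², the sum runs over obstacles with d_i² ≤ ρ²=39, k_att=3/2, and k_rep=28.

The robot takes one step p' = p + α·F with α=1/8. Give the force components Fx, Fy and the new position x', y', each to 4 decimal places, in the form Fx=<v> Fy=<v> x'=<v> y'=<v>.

F_att = 3/2·(g−p) = 3/2·(-3,-11) = (-4.5000,-16.5000)
o1: d²=153 > ρ²=39 → inactive
o2: d²=164 > ρ²=39 → inactive
o3: d²=13 ≤ ρ²=39; F_rep = 28·(-3,2)/13² = (-0.4970,0.3314)
F = F_att + ΣF_rep = (-4.9970,-16.1686)
p' = p + 1/8·F = (-9.6246,2.9789)

Fx=-4.9970 Fy=-16.1686 x'=-9.6246 y'=2.9789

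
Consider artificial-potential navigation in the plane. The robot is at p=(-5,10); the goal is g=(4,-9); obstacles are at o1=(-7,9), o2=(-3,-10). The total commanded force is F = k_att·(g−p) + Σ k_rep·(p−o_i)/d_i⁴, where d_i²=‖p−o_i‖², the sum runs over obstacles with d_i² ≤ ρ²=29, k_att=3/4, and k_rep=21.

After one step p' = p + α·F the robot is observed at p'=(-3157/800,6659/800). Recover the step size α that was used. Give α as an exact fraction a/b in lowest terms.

F_att = 3/4·(g−p) = 3/4·(9,-19) = (6.7500,-14.2500)
o1: d²=5 ≤ ρ²=29; F_rep = 21·(2,1)/5² = (1.6800,0.8400)
o2: d²=404 > ρ²=29 → inactive
F = F_att + ΣF_rep = (8.4300,-13.4100)
Δp = p'−p = (1.0537,-1.6763); α = Δx/Fx = (843/800) / (843/100) = 1/8
check: Δy/Fy = (-1341/800) / (-1341/100) = 1/8 ✓

α = 1/8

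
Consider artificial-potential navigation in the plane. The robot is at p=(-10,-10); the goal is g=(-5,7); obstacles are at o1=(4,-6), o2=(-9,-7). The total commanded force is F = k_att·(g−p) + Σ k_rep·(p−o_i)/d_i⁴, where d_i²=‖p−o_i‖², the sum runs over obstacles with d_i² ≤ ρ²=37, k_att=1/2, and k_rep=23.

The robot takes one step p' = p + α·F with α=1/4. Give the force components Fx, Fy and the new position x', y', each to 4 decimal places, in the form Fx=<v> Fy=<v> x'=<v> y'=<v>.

F_att = 1/2·(g−p) = 1/2·(5,17) = (2.5000,8.5000)
o1: d²=212 > ρ²=37 → inactive
o2: d²=10 ≤ ρ²=37; F_rep = 23·(-1,-3)/10² = (-0.2300,-0.6900)
F = F_att + ΣF_rep = (2.2700,7.8100)
p' = p + 1/4·F = (-9.4325,-8.0475)

Fx=2.2700 Fy=7.8100 x'=-9.4325 y'=-8.0475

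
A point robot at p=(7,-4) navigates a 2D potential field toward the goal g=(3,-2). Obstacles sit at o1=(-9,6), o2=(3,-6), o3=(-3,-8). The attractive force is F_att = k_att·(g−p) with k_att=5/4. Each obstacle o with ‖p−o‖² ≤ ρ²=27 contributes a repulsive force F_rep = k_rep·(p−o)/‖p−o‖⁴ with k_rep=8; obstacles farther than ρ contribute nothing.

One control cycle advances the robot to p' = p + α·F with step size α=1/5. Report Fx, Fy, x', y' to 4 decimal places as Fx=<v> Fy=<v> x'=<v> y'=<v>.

F_att = 5/4·(g−p) = 5/4·(-4,2) = (-5.0000,2.5000)
o1: d²=356 > ρ²=27 → inactive
o2: d²=20 ≤ ρ²=27; F_rep = 8·(4,2)/20² = (0.0800,0.0400)
o3: d²=116 > ρ²=27 → inactive
F = F_att + ΣF_rep = (-4.9200,2.5400)
p' = p + 1/5·F = (6.0160,-3.4920)

Fx=-4.9200 Fy=2.5400 x'=6.0160 y'=-3.4920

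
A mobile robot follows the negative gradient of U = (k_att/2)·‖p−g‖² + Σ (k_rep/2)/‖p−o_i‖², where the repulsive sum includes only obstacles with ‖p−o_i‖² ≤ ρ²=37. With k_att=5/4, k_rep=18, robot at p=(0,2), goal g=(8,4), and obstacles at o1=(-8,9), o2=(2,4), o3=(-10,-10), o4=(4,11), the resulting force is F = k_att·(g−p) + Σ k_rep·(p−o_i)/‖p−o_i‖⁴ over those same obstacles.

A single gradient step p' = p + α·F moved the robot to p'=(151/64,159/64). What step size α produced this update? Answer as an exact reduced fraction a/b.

α = 1/4

F_att = 5/4·(g−p) = 5/4·(8,2) = (10.0000,2.5000)
o1: d²=113 > ρ²=37 → inactive
o2: d²=8 ≤ ρ²=37; F_rep = 18·(-2,-2)/8² = (-0.5625,-0.5625)
o3: d²=244 > ρ²=37 → inactive
o4: d²=97 > ρ²=37 → inactive
F = F_att + ΣF_rep = (9.4375,1.9375)
Δp = p'−p = (2.3594,0.4844); α = Δx/Fx = (151/64) / (151/16) = 1/4
check: Δy/Fy = (31/64) / (31/16) = 1/4 ✓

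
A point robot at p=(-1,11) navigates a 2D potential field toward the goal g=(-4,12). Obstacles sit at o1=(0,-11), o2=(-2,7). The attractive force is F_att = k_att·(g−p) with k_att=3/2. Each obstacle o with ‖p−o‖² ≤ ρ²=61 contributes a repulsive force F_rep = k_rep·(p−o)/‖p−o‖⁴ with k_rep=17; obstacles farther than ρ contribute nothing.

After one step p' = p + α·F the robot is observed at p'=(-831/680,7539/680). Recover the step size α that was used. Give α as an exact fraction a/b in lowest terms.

α = 1/20

F_att = 3/2·(g−p) = 3/2·(-3,1) = (-4.5000,1.5000)
o1: d²=485 > ρ²=61 → inactive
o2: d²=17 ≤ ρ²=61; F_rep = 17·(1,4)/17² = (0.0588,0.2353)
F = F_att + ΣF_rep = (-4.4412,1.7353)
Δp = p'−p = (-0.2221,0.0868); α = Δx/Fx = (-151/680) / (-151/34) = 1/20
check: Δy/Fy = (59/680) / (59/34) = 1/20 ✓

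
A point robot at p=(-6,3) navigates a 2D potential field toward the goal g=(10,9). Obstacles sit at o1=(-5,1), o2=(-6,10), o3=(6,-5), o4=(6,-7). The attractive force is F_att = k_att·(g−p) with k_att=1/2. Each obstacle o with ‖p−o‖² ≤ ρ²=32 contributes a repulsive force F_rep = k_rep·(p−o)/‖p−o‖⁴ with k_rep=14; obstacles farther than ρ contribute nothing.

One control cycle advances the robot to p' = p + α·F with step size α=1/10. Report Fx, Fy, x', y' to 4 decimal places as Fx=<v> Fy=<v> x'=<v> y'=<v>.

Fx=7.4400 Fy=4.1200 x'=-5.2560 y'=3.4120

F_att = 1/2·(g−p) = 1/2·(16,6) = (8.0000,3.0000)
o1: d²=5 ≤ ρ²=32; F_rep = 14·(-1,2)/5² = (-0.5600,1.1200)
o2: d²=49 > ρ²=32 → inactive
o3: d²=208 > ρ²=32 → inactive
o4: d²=244 > ρ²=32 → inactive
F = F_att + ΣF_rep = (7.4400,4.1200)
p' = p + 1/10·F = (-5.2560,3.4120)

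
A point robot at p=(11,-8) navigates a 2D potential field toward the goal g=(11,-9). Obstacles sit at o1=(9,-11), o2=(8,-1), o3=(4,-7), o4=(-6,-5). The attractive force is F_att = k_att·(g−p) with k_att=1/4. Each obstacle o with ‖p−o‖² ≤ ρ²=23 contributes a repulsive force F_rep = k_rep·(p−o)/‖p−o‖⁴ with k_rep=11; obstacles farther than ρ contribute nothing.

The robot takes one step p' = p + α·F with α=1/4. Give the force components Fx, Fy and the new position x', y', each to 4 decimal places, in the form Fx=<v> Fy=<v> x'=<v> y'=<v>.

F_att = 1/4·(g−p) = 1/4·(0,-1) = (0.0000,-0.2500)
o1: d²=13 ≤ ρ²=23; F_rep = 11·(2,3)/13² = (0.1302,0.1953)
o2: d²=58 > ρ²=23 → inactive
o3: d²=50 > ρ²=23 → inactive
o4: d²=298 > ρ²=23 → inactive
F = F_att + ΣF_rep = (0.1302,-0.0547)
p' = p + 1/4·F = (11.0325,-8.0137)

Fx=0.1302 Fy=-0.0547 x'=11.0325 y'=-8.0137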